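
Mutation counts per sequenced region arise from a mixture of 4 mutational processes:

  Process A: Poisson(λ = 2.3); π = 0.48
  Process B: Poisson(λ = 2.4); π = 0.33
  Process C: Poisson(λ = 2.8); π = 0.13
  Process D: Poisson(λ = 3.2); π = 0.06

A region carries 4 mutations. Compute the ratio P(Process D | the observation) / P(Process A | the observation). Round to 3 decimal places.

0.190

Posterior odds = (π_i f_i(x)) / (π_j f_j(x)); the normalising sum cancels.
Poisson probabilities:
  L_A = e^(−2.3)·2.3^4/4! = 0.116902
  L_B = e^(−2.4)·2.4^4/4! = 0.125408
  L_C = e^(−2.8)·2.8^4/4! = 0.155739
  L_D = e^(−3.2)·3.2^4/4! = 0.178093
Posterior odds = (π_D·L_D) / (π_A·L_A) = (0.06·0.178093) / (0.48·0.116902) = 0.0106856 / 0.0561131 ≈ 0.190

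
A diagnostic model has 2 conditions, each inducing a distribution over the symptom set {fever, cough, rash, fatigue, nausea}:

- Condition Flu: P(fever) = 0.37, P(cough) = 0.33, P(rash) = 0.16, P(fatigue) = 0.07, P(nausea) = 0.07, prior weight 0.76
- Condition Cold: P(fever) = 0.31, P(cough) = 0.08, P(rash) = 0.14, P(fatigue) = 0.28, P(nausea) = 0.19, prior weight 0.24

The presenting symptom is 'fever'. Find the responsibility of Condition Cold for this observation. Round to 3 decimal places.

0.209

P(component k | x) = π_k·f_k(x) / marginal(x), where marginal(x) = Σ_j π_j·f_j(x).
Component likelihoods at x = 'fever':
  L_Flu = 0.37
  L_Cold = 0.31
Prior × likelihood for each component:
  π_Flu·L_Flu = 0.76 × 0.37 = 0.2812
  π_Cold·L_Cold = 0.24 × 0.31 = 0.0744
Marginal: 0.2812 + 0.0744 = 0.3556
P(Condition Cold | the observation) ≈ 0.209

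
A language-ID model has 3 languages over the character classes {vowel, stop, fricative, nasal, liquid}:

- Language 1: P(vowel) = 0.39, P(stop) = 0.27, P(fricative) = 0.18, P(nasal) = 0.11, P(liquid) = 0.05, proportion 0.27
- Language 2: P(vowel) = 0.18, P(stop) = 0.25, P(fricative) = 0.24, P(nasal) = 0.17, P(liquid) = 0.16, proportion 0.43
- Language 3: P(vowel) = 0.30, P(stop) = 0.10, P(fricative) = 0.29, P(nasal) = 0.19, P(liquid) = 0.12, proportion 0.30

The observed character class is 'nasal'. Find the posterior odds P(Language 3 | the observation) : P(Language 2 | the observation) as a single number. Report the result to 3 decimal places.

0.780

The posterior odds equal the prior odds times the likelihood ratio: (π_i/π_j)·(f_i(x)/f_j(x)).
Evaluate each component's likelihood at the observed value:
  L_1 = 0.11
  L_2 = 0.17
  L_3 = 0.19
0.057 / 0.0731 ≈ 0.780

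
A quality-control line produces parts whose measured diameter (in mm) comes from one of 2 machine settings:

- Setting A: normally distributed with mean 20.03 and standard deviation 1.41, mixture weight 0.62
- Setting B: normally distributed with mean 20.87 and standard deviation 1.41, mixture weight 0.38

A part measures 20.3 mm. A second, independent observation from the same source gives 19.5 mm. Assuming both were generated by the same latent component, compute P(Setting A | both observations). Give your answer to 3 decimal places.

By Bayes' theorem, P(k | x) = P(Z=k) f_k(x) / Σ_j P(Z=j) f_j(x).
Since both observations come from the same component, the likelihood for component k is f_k(x₁)·f_k(x₂).
  p_A = [0.277798] × [0.263639] = 0.0732384
  p_B = [0.260738] × [0.176478] = 0.0460144
Unnormalised posteriors:
  P(Z=A)·p_A = 0.62 × 0.0732384 = 0.0454078
  P(Z=B)·p_B = 0.38 × 0.0460144 = 0.0174855
Marginal: 0.0454078 + 0.0174855 = 0.0628933
So the posterior for Setting A is 0.0454078 / 0.0628933 ≈ 0.722.

0.722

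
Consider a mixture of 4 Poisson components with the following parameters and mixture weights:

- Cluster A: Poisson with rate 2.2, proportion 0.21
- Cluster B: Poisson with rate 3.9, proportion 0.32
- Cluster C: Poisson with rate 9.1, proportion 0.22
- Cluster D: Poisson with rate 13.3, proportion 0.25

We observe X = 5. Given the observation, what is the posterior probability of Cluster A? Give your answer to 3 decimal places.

Apply Bayes' rule: the posterior for each component is proportional to its prior times its likelihood at x.
Evaluate each component's likelihood at the observed value:
  p_A = 0.0475866
  p_B = 0.152193
  p_C = 0.0580692
  p_D = 0.00580711
Weight by the priors:
  π_A·p_A = 0.21 × 0.0475866 = 0.00999318
  π_B·p_B = 0.32 × 0.152193 = 0.0487016
  π_C·p_C = 0.22 × 0.0580692 = 0.0127752
  π_D·p_D = 0.25 × 0.00580711 = 0.00145178
Normaliser: 0.00999318 + 0.0487016 + 0.0127752 + 0.00145178 = 0.0729218
P(Cluster A | data) = 0.00999318 / 0.0729218 ≈ 0.137

0.137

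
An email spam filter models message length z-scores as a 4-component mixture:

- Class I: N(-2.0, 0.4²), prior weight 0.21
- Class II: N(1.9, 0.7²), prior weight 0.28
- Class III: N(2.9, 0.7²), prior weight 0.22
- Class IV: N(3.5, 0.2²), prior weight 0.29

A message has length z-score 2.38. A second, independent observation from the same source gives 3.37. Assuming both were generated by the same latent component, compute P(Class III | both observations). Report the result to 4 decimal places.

Apply Bayes' rule: the posterior for each component is proportional to its prior times its likelihood at x.
Since both observations come from the same component, the likelihood for component k is f_k(x₁)·f_k(x₂).
  f_I = [(1/(0.4·√(2π)))·exp(−(2.38−-2.0)²/(2·0.4²)) = 0.997356·exp(-59.95125) = 9.16966e-27] × [7.28228e-40] = 6.6776e-66
  f_II = [(1/(0.7·√(2π)))·exp(−(2.38−1.9)²/(2·0.7²)) = 0.569918·exp(-0.23510) = 0.450514] × [0.0628337] = 0.0283075
  f_III = [(1/(0.7·√(2π)))·exp(−(2.38−2.9)²/(2·0.7²)) = 0.569918·exp(-0.27592) = 0.432496] × [0.454903] = 0.196744
  f_IV = [(1/(0.2·√(2π)))·exp(−(2.38−3.5)²/(2·0.2²)) = 1.994711·exp(-15.68000) = 3.09131e-07] × [1.61486] = 4.99204e-07
Weight by the priors:
  π_I·f_I = 0.21 × 6.6776e-66 = 1.4023e-66
  π_II·f_II = 0.28 × 0.0283075 = 0.00792609
  π_III·f_III = 0.22 × 0.196744 = 0.0432836
  π_IV·f_IV = 0.29 × 4.99204e-07 = 1.44769e-07
Marginal: 1.4023e-66 + 0.00792609 + 0.0432836 + 1.44769e-07 = 0.0512098
So the posterior for Class III is 0.0432836 / 0.0512098 ≈ 0.8452.

0.8452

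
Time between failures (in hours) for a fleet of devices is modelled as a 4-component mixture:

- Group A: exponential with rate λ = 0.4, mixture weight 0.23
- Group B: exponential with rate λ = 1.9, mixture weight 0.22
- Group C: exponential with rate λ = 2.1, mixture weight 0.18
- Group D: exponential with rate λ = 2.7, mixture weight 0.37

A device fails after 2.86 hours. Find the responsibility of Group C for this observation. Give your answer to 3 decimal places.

0.029

The responsibility of component k is P(Z=k) f_k(x) divided by Σ_j P(Z=j) f_j(x).
Component likelihoods at x = 2.86 hours:
  f_A = 0.127417
  f_B = 0.00829464
  f_C = 0.00517424
  f_D = 0.00119603
Unnormalised posteriors:
  P(Z=A)·f_A = 0.23 × 0.127417 = 0.0293059
  P(Z=B)·f_B = 0.22 × 0.00829464 = 0.00182482
  P(Z=C)·f_C = 0.18 × 0.00517424 = 0.000931363
  P(Z=D)·f_D = 0.37 × 0.00119603 = 0.000442531
Normaliser: 0.0293059 + 0.00182482 + 0.000931363 + 0.000442531 = 0.0325046
P(Group C | x) = 0.000931363 / 0.0325046 ≈ 0.029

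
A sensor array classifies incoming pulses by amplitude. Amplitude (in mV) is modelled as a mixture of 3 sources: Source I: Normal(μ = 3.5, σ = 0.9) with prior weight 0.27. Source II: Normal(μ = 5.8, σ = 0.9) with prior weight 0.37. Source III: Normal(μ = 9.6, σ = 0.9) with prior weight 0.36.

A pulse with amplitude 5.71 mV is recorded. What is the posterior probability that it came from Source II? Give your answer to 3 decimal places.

By Bayes' theorem, P(k | x) = w_k f_k(x) / Σ_j w_j f_j(x).
Normal densities:
  p_I = (1/(0.9·√(2π)))·exp(−(5.71−3.5)²/(2·0.9²)) = 0.443269·exp(-3.01488) = 0.0217432
  p_II = (1/(0.9·√(2π)))·exp(−(5.71−5.8)²/(2·0.9²)) = 0.443269·exp(-0.00500) = 0.441058
  p_III = (1/(0.9·√(2π)))·exp(−(5.71−9.6)²/(2·0.9²)) = 0.443269·exp(-9.34080) = 3.89053e-05
Unnormalised posteriors:
  w_I·p_I = 0.27 × 0.0217432 = 0.00587066
  w_II·p_II = 0.37 × 0.441058 = 0.163192
  w_III·p_III = 0.36 × 3.89053e-05 = 1.40059e-05
Denominator: 0.00587066 + 0.163192 + 1.40059e-05 = 0.169076
Responsibility of Source II: 0.163192 / 0.169076 ≈ 0.965

0.965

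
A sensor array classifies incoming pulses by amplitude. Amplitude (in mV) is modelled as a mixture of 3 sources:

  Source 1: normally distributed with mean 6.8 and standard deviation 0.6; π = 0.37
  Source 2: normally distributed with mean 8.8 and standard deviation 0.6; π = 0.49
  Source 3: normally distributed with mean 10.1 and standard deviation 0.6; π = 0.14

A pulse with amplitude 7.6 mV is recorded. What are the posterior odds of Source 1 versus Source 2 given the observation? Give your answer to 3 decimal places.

2.294

Since P(k|x) ∝ π_k f_k(x), the posterior odds are π_i f_i(x) / (π_j f_j(x)).
Normal densities:
  p_1 = 0.27335
  p_2 = 0.0899849
  p_3 = 0.000112938
Odds = (0.37/0.49) × (0.27335/0.0899849) = 0.755102 × 3.03773 ≈ 2.294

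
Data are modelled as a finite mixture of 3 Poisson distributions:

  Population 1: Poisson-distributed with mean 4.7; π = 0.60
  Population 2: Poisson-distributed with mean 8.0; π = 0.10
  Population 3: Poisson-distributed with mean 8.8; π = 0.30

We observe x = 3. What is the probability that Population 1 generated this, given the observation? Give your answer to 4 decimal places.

0.9219

The responsibility of component k is w_k f_k(x) divided by Σ_j w_j f_j(x).
Component likelihoods at x = 3:
  f_1 = 0.157383
  f_2 = 0.0286261
  f_3 = 0.0171201
Unnormalised posteriors:
  w_1·f_1 = 0.60 × 0.157383 = 0.0944299
  w_2·f_2 = 0.10 × 0.0286261 = 0.00286261
  w_3·f_3 = 0.30 × 0.0171201 = 0.00513602
Evidence: 0.0944299 + 0.00286261 + 0.00513602 = 0.102429
P(Population 1 | the observation) ≈ 0.9219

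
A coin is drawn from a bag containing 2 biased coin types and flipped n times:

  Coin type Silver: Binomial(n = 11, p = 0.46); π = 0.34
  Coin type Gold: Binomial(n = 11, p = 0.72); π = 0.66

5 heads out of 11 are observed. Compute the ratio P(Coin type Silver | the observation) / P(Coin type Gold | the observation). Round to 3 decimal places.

Since P(k|x) ∝ π_k f_k(x), the posterior odds are π_i f_i(x) / (π_j f_j(x)).
Binomial probabilities:
  p_Silver = C(11,5)·0.46^5·0.54^6 = 462·0.0205963·0.0247949 = 0.235936
  p_Gold = C(11,5)·0.72^5·0.28^6 = 462·0.193492·0.00048189 = 0.0430777
Odds = (0.34/0.66) × (0.235936/0.0430777) = 0.515152 × 5.47698 ≈ 2.821

2.821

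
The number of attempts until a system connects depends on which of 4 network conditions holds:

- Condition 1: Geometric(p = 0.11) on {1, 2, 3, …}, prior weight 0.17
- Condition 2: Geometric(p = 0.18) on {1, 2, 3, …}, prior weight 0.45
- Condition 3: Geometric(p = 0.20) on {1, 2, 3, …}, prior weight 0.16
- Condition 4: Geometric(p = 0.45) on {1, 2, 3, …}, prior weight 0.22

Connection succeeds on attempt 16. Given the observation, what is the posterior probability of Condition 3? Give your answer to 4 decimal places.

0.1321

Posterior ∝ prior × likelihood, so P(k | x) ∝ w_k f_k(x); normalise over all components.
Evaluate each component's likelihood at the observed value:
  f_1 = 0.0191533
  f_2 = 0.00917234
  f_3 = 0.00703687
  f_4 = 5.73658e-05
Unnormalised posteriors:
  w_1·f_1 = 0.17 × 0.0191533 = 0.00325605
  w_2·f_2 = 0.45 × 0.00917234 = 0.00412755
  w_3·f_3 = 0.16 × 0.00703687 = 0.0011259
  w_4·f_4 = 0.22 × 5.73658e-05 = 1.26205e-05
Evidence: 0.00325605 + 0.00412755 + 0.0011259 + 1.26205e-05 = 0.00852213
Responsibility of Condition 3: 0.0011259 / 0.00852213 ≈ 0.1321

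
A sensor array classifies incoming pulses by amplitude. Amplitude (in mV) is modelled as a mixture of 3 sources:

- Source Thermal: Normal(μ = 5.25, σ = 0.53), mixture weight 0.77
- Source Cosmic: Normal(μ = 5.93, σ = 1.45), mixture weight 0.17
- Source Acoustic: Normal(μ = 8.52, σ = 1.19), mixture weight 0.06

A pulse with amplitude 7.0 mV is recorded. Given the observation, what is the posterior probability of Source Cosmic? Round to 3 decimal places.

0.758

The responsibility of component k is P(Z=k) f_k(x) divided by Σ_j P(Z=j) f_j(x).
Component likelihoods at x = 7.0 mV:
  L_Thermal = (1/(0.53·√(2π)))·exp(−(7.0−5.25)²/(2·0.53²)) = 0.752721·exp(-5.45123) = 0.00322995
  L_Cosmic = (1/(1.45·√(2π)))·exp(−(7.0−5.93)²/(2·1.45²)) = 0.275133·exp(-0.27227) = 0.209554
  L_Acoustic = (1/(1.19·√(2π)))·exp(−(7.0−8.52)²/(2·1.19²)) = 0.335246·exp(-0.81576) = 0.14828
Multiply by the mixture weights:
  P(Z=Thermal)·L_Thermal = 0.77 × 0.00322995 = 0.00248706
  P(Z=Cosmic)·L_Cosmic = 0.17 × 0.209554 = 0.0356242
  P(Z=Acoustic)·L_Acoustic = 0.06 × 0.14828 = 0.0088968
Evidence: 0.00248706 + 0.0356242 + 0.0088968 = 0.0470081
Responsibility of Source Cosmic: 0.0356242 / 0.0470081 ≈ 0.758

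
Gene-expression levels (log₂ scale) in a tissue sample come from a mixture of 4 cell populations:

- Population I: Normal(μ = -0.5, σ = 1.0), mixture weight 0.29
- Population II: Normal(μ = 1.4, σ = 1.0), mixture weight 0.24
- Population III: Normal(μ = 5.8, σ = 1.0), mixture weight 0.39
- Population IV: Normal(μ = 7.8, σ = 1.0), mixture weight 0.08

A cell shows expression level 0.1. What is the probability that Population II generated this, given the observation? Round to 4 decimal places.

Posterior ∝ prior × likelihood, so P(k | x) ∝ π_k f_k(x); normalise over all components.
Evaluate each component's likelihood at the observed value:
  f_I = 0.333225
  f_II = 0.171369
  f_III = 3.51396e-08
  f_IV = 5.32415e-14
Unnormalised posteriors:
  π_I·f_I = 0.29 × 0.333225 = 0.0966351
  π_II·f_II = 0.24 × 0.171369 = 0.0411285
  π_III·f_III = 0.39 × 3.51396e-08 = 1.37044e-08
  π_IV·f_IV = 0.08 × 5.32415e-14 = 4.25932e-15
Marginal: 0.0966351 + 0.0411285 + 1.37044e-08 + 4.25932e-15 = 0.137764
So the posterior for Population II is 0.0411285 / 0.137764 ≈ 0.2985.

0.2985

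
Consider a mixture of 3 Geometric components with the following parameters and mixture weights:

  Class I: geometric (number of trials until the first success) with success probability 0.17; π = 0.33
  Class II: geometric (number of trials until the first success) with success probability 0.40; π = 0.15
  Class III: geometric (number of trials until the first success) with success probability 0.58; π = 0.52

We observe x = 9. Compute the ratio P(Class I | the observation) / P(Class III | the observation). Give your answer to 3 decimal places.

Only the two components matter; the odds are (π_i f_i(x)) / (π_j f_j(x)).
Geometric probabilities:
  L_I = 0.17·(1−0.17)^8 = 0.17·0.225229 = 0.038289
  L_II = 0.40·(1−0.40)^8 = 0.40·0.0167962 = 0.00671846
  L_III = 0.58·(1−0.58)^8 = 0.58·0.000968265 = 0.000561594
Odds = (0.33/0.52) × (0.038289/0.000561594) = 0.634615 × 68.1791 ≈ 43.268

43.268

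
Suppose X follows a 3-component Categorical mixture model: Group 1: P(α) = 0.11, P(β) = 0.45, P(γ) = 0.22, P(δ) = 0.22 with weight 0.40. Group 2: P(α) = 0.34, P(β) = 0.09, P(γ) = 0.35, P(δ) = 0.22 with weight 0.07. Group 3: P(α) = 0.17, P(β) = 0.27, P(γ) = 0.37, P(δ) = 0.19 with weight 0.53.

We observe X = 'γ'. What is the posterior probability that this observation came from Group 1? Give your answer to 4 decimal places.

0.2852

Apply Bayes' rule: the posterior for each component is proportional to its prior times its likelihood at x.
Categorical probabilities:
  L_1 = 0.22
  L_2 = 0.35
  L_3 = 0.37
Weight by the priors:
  w_1·L_1 = 0.40 × 0.22 = 0.088
  w_2·L_2 = 0.07 × 0.35 = 0.0245
  w_3·L_3 = 0.53 × 0.37 = 0.1961
Normaliser: 0.088 + 0.0245 + 0.1961 = 0.3086
P(Group 1 | 'γ') ≈ 0.2852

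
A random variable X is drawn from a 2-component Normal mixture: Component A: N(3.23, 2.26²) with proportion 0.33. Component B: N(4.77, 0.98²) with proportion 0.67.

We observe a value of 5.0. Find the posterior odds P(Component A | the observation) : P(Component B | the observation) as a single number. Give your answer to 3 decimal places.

Posterior odds = (π_i f_i(x)) / (π_j f_j(x)); the normalising sum cancels.
Normal densities:
  p_A = (1/(2.26·√(2π)))·exp(−(5.0−3.23)²/(2·2.26²)) = 0.176523·exp(-0.30669) = 0.1299
  p_B = (1/(0.98·√(2π)))·exp(−(5.0−4.77)²/(2·0.98²)) = 0.407084·exp(-0.02754) = 0.396026
Odds = (0.33/0.67) × (0.1299/0.396026) = 0.492537 × 0.328008 ≈ 0.162

0.162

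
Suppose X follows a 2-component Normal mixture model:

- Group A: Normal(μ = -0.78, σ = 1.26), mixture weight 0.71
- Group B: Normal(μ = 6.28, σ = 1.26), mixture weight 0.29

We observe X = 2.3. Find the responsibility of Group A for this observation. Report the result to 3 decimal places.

By Bayes' theorem, P(k | x) = π_k f_k(x) / Σ_j π_j f_j(x).
Evaluate each component's likelihood at the observed value:
  p_A = 0.0159594
  p_B = 0.00215743
Multiply by the mixture weights:
  π_A·p_A = 0.71 × 0.0159594 = 0.0113312
  π_B·p_B = 0.29 × 0.00215743 = 0.000625654
Sum: 0.0113312 + 0.000625654 = 0.0119569
Responsibility of Group A: 0.0113312 / 0.0119569 ≈ 0.948

0.948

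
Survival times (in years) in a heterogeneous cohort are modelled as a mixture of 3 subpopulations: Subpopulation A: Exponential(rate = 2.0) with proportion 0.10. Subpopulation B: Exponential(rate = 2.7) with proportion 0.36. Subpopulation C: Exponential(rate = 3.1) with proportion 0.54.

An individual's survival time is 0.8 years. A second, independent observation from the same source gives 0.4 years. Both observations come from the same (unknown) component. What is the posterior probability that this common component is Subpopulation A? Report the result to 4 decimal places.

P(component k | x) = w_k·f_k(x) / marginal(x), where marginal(x) = Σ_j w_j·f_j(x).
Since both observations come from the same component, the likelihood for component k is f_k(x₁)·f_k(x₂).
  p_A = [0.403793] × [0.898658] = 0.362872
  p_B = [0.311378] × [0.916908] = 0.285505
  p_C = [0.259604] × [0.897091] = 0.232888
Unnormalised posteriors:
  w_A·p_A = 0.10 × 0.362872 = 0.0362872
  w_B·p_B = 0.36 × 0.285505 = 0.102782
  w_C·p_C = 0.54 × 0.232888 = 0.12576
Denominator: 0.0362872 + 0.102782 + 0.12576 = 0.264829
P(Subpopulation A | x) ≈ 0.1370

0.1370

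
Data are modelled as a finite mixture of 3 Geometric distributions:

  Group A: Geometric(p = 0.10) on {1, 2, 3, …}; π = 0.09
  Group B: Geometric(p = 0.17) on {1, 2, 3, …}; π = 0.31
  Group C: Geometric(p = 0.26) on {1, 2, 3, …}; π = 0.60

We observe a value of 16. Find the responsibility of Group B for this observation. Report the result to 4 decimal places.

0.4752

Posterior ∝ prior × likelihood, so P(k | x) ∝ w_k f_k(x); normalise over all components.
Component likelihoods at x = 16:
  L_A = 0.0205891
  L_B = 0.0103901
  L_C = 0.00284086
Prior × likelihood for each component:
  w_A·L_A = 0.09 × 0.0205891 = 0.00185302
  w_B·L_B = 0.31 × 0.0103901 = 0.00322094
  w_C·L_C = 0.60 × 0.00284086 = 0.00170451
Denominator: 0.00185302 + 0.00322094 + 0.00170451 = 0.00677847
Responsibility of Group B: 0.00322094 / 0.00677847 ≈ 0.4752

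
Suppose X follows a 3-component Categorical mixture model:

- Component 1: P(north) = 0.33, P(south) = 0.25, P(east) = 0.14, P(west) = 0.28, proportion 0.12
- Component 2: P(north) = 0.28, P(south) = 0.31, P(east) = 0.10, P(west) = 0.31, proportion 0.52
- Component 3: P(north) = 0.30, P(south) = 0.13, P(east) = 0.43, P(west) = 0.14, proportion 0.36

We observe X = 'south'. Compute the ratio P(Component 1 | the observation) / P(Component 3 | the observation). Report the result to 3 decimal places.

Posterior odds = (w_i f_i(x)) / (w_j f_j(x)); the normalising sum cancels.
Categorical probabilities:
  f_1 = 0.25
  f_2 = 0.31
  f_3 = 0.13
Posterior odds = (w_1·f_1) / (w_3·f_3) = (0.12·0.25) / (0.36·0.13) = 0.03 / 0.0468 ≈ 0.641

0.641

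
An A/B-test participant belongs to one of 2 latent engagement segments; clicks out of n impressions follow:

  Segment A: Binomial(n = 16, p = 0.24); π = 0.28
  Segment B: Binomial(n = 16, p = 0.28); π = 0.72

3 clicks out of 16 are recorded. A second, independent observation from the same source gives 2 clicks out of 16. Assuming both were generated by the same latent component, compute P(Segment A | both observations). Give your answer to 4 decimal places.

0.4365

Apply Bayes' rule: the posterior for each component is proportional to its prior times its likelihood at x.
Since both observations come from the same component, the likelihood for component k is f_k(x₁)·f_k(x₂).
  f_A = [C(16,3)·0.24^3·0.76^13 = 560·0.013824·0.0282213 = 0.218473] × [0.14825] = 0.0323886
  f_B = [C(16,3)·0.28^3·0.72^13 = 560·0.021952·0.0139741 = 0.171785] × [0.0946569] = 0.0162606
Prior × likelihood for each component:
  P(Z=A)·f_A = 0.28 × 0.0323886 = 0.00906881
  P(Z=B)·f_B = 0.72 × 0.0162606 = 0.0117076
Marginal: 0.00906881 + 0.0117076 = 0.0207765
So the posterior for Segment A is 0.00906881 / 0.0207765 ≈ 0.4365.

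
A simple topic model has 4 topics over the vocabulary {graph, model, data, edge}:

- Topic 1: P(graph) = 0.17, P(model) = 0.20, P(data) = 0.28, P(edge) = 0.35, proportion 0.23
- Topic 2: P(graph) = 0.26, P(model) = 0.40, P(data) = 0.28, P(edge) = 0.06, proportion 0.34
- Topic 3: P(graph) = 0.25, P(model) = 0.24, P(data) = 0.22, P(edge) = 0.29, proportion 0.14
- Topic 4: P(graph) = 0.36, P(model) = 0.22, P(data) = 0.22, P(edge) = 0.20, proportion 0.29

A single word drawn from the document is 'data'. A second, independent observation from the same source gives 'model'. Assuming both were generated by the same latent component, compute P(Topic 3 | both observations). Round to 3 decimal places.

The responsibility of component k is P(Z=k) f_k(x) divided by Σ_j P(Z=j) f_j(x).
Since both observations come from the same component, the likelihood for component k is f_k(x₁)·f_k(x₂).
  L_1 = [0.28] × [0.2] = 0.056
  L_2 = [0.28] × [0.4] = 0.112
  L_3 = [0.22] × [0.24] = 0.0528
  L_4 = [0.22] × [0.22] = 0.0484
Unnormalised posteriors:
  P(Z=1)·L_1 = 0.23 × 0.056 = 0.01288
  P(Z=2)·L_2 = 0.34 × 0.112 = 0.03808
  P(Z=3)·L_3 = 0.14 × 0.0528 = 0.007392
  P(Z=4)·L_4 = 0.29 × 0.0484 = 0.014036
Denominator: 0.01288 + 0.03808 + 0.007392 + 0.014036 = 0.072388
P(Topic 3 | x) = 0.007392 / 0.072388 ≈ 0.102

0.102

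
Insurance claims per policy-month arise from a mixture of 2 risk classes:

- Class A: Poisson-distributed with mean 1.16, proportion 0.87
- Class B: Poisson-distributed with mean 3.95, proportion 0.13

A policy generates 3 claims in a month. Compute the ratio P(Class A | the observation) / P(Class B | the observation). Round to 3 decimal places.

The posterior odds equal the prior odds times the likelihood ratio: (P(Z=i)/P(Z=j))·(f_i(x)/f_j(x)).
Poisson probabilities:
  f_A = 0.0815532
  f_B = 0.197777
Odds = (0.87/0.13) × (0.0815532/0.197777) = 6.69231 × 0.412348 ≈ 2.760

2.760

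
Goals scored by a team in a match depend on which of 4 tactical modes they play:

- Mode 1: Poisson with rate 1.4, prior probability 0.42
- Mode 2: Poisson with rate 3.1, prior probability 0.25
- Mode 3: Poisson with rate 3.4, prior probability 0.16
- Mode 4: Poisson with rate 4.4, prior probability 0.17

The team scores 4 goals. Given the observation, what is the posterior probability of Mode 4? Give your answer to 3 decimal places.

P(component k | x) = P(Z=k)·f_k(x) / marginal(x), where marginal(x) = Σ_j P(Z=j)·f_j(x).
Poisson probabilities:
  p_1 = e^(−1.4)·1.4^4/4! = 0.039472
  p_2 = e^(−3.1)·3.1^4/4! = 0.17335
  p_3 = e^(−3.4)·3.4^4/4! = 0.185825
  p_4 = e^(−4.4)·4.4^4/4! = 0.191736
Unnormalised posteriors:
  P(Z=1)·p_1 = 0.42 × 0.039472 = 0.0165782
  P(Z=2)·p_2 = 0.25 × 0.17335 = 0.0433374
  P(Z=3)·p_3 = 0.16 × 0.185825 = 0.0297319
  P(Z=4)·p_4 = 0.17 × 0.191736 = 0.0325951
Marginal: 0.0165782 + 0.0433374 + 0.0297319 + 0.0325951 = 0.122243
P(Mode 4 | the observation) ≈ 0.267

0.267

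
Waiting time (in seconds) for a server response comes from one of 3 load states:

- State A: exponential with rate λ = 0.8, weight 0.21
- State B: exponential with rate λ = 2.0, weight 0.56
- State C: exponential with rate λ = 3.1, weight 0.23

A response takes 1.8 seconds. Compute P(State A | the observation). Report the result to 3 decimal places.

P(component k | x) = w_k·f_k(x) / marginal(x), where marginal(x) = Σ_j w_j·f_j(x).
Evaluate each component's likelihood at the observed value:
  L_A = 0.8·e^(−0.8·1.8) = 0.8·e^(−1.4400) = 0.189542
  L_B = 2.0·e^(−2.0·1.8) = 2.0·e^(−3.6000) = 0.0546474
  L_C = 3.1·e^(−3.1·1.8) = 3.1·e^(−5.5800) = 0.011695
Weight by the priors:
  w_A·L_A = 0.21 × 0.189542 = 0.0398039
  w_B·L_B = 0.56 × 0.0546474 = 0.0306026
  w_C·L_C = 0.23 × 0.011695 = 0.00268984
Evidence: 0.0398039 + 0.0306026 + 0.00268984 = 0.0730963
P(State A | data) ≈ 0.545

0.545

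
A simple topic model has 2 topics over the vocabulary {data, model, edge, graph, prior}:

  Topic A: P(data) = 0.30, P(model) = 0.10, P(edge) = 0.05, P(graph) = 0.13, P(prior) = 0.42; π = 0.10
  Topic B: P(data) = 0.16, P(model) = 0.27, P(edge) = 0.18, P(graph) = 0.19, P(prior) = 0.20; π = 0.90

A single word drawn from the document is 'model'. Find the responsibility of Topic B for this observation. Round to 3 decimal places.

0.960

P(component k | x) = π_k·f_k(x) / marginal(x), where marginal(x) = Σ_j π_j·f_j(x).
Evaluate each component's likelihood at the observed value:
  f_A = 0.1
  f_B = 0.27
Weight by the priors:
  π_A·f_A = 0.10 × 0.1 = 0.01
  π_B·f_B = 0.90 × 0.27 = 0.243
Normaliser: 0.01 + 0.243 = 0.253
Responsibility of Topic B: 0.243 / 0.253 ≈ 0.960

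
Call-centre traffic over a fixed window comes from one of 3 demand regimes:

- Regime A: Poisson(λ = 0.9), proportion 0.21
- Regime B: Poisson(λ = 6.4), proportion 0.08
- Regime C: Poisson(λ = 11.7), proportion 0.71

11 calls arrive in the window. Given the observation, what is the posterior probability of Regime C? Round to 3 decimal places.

0.971

P(component k | x) = w_k·f_k(x) / marginal(x), where marginal(x) = Σ_j w_j·f_j(x).
Poisson probabilities:
  L_A = e^(−0.9)·0.9^11/11! = 3.19629e-09
  L_B = e^(−6.4)·6.4^11/11! = 0.0307142
  L_C = e^(−11.7)·11.7^11/11! = 0.116854
Multiply by the mixture weights:
  w_A·L_A = 0.21 × 3.19629e-09 = 6.71222e-10
  w_B·L_B = 0.08 × 0.0307142 = 0.00245714
  w_C·L_C = 0.71 × 0.116854 = 0.0829663
Marginal: 6.71222e-10 + 0.00245714 + 0.0829663 = 0.0854234
P(Regime C | 11 calls) = 0.0829663 / 0.0854234 ≈ 0.971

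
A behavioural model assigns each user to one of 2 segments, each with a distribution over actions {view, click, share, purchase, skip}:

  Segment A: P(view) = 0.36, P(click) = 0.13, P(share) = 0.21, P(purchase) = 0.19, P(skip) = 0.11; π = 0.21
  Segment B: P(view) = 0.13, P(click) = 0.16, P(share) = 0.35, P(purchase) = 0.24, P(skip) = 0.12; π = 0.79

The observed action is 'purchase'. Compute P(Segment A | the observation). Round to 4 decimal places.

By Bayes' theorem, P(k | x) = π_k f_k(x) / Σ_j π_j f_j(x).
Categorical probabilities:
  f_A = 0.19
  f_B = 0.24
Weight by the priors:
  π_A·f_A = 0.21 × 0.19 = 0.0399
  π_B·f_B = 0.79 × 0.24 = 0.1896
Marginal: 0.0399 + 0.1896 = 0.2295
P(Segment A | the observation) ≈ 0.1739

0.1739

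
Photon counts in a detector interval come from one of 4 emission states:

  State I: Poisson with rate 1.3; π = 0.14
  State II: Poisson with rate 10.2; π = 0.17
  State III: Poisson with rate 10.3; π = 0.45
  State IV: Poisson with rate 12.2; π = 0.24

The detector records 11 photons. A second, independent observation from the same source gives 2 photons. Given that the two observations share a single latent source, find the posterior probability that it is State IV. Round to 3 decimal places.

Apply Bayes' rule: the posterior for each component is proportional to its prior times its likelihood at x.
Since both observations come from the same component, the likelihood for component k is f_k(x₁)·f_k(x₂).
  f_I = [e^(−1.3)·1.3^11/11! = 1.2236e-07] × [0.230289] = 2.81781e-08
  f_II = [e^(−10.2)·10.2^11/11! = 0.115782] × [0.0019336] = 0.000223877
  f_III = [e^(−10.3)·10.3^11/11! = 0.116633] × [0.00178407] = 0.000208081
  f_IV = [e^(−12.2)·12.2^11/11! = 0.112308] × [0.000374367] = 4.20443e-05
Unnormalised posteriors:
  w_I·f_I = 0.14 × 2.81781e-08 = 3.94494e-09
  w_II·f_II = 0.17 × 0.000223877 = 3.80591e-05
  w_III·f_III = 0.45 × 0.000208081 = 9.36363e-05
  w_IV·f_IV = 0.24 × 4.20443e-05 = 1.00906e-05
Marginal: 3.94494e-09 + 3.80591e-05 + 9.36363e-05 + 1.00906e-05 = 0.00014179
So the posterior for State IV is 1.00906e-05 / 0.00014179 ≈ 0.071.

0.071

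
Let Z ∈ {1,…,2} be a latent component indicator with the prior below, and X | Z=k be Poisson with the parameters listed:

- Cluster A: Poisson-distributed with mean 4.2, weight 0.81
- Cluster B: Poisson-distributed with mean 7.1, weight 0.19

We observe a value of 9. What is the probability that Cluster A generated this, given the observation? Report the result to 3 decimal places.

By Bayes' theorem, P(k | x) = w_k f_k(x) / Σ_j w_j f_j(x).
Component likelihoods at x = 9:
  f_A = e^(−4.2)·4.2^9/9! = 0.0168052
  f_B = e^(−7.1)·7.1^9/9! = 0.104249
Prior × likelihood for each component:
  w_A·f_A = 0.81 × 0.0168052 = 0.0136122
  w_B·f_B = 0.19 × 0.104249 = 0.0198073
Sum: 0.0136122 + 0.0198073 = 0.0334195
So the posterior for Cluster A is 0.0136122 / 0.0334195 ≈ 0.407.

0.407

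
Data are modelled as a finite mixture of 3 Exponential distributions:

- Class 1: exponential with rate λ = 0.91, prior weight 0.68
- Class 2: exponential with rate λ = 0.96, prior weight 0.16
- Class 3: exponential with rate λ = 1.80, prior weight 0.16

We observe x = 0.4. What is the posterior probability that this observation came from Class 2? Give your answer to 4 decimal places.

Apply Bayes' rule: the posterior for each component is proportional to its prior times its likelihood at x.
Exponential densities:
  f_1 = 0.632351
  f_2 = 0.653886
  f_3 = 0.876154
Multiply by the mixture weights:
  π_1·f_1 = 0.68 × 0.632351 = 0.429999
  π_2·f_2 = 0.16 × 0.653886 = 0.104622
  π_3·f_3 = 0.16 × 0.876154 = 0.140185
Sum: 0.429999 + 0.104622 + 0.140185 = 0.674805
P(Class 2 | the observation) = 0.104622 / 0.674805 ≈ 0.1550

0.1550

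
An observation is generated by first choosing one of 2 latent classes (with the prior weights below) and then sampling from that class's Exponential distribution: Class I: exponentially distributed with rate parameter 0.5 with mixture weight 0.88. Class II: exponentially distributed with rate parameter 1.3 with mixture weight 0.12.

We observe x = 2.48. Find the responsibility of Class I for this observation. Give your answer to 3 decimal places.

0.954

The responsibility of component k is π_k f_k(x) divided by Σ_j π_j f_j(x).
Exponential densities:
  f_I = 0.5·e^(−0.5·2.48) = 0.5·e^(−1.2400) = 0.144692
  f_II = 1.3·e^(−1.3·2.48) = 1.3·e^(−3.2240) = 0.0517342
Weight by the priors:
  π_I·f_I = 0.88 × 0.144692 = 0.127329
  π_II·f_II = 0.12 × 0.0517342 = 0.00620811
Marginal: 0.127329 + 0.00620811 = 0.133537
So the posterior for Class I is 0.127329 / 0.133537 ≈ 0.954.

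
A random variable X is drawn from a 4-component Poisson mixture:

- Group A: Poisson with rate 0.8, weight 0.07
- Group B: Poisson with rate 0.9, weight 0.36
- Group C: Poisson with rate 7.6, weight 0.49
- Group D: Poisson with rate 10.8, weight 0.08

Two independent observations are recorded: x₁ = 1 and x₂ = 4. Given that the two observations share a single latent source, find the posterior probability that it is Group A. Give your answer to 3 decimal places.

The responsibility of component k is π_k f_k(x) divided by Σ_j π_j f_j(x).
Since both observations come from the same component, the likelihood for component k is f_k(x₁)·f_k(x₂).
  f_A = [e^(−0.8)·0.8^1/1! = 0.359463] × [0.00766855] = 0.00275656
  f_B = [e^(−0.9)·0.9^1/1! = 0.365913] × [0.0111146] = 0.00406697
  f_C = [e^(−7.6)·7.6^1/1! = 0.00380343] × [0.0695673] = 0.000264594
  f_D = [e^(−10.8)·10.8^1/1! = 0.000220315] × [0.0115639] = 2.54769e-06
Unnormalised posteriors:
  π_A·f_A = 0.07 × 0.00275656 = 0.000192959
  π_B·f_B = 0.36 × 0.00406697 = 0.00146411
  π_C·f_C = 0.49 × 0.000264594 = 0.000129651
  π_D·f_D = 0.08 × 2.54769e-06 = 2.03815e-07
Denominator: 0.000192959 + 0.00146411 + 0.000129651 + 2.03815e-07 = 0.00178692
Responsibility of Group A: 0.000192959 / 0.00178692 ≈ 0.108

0.108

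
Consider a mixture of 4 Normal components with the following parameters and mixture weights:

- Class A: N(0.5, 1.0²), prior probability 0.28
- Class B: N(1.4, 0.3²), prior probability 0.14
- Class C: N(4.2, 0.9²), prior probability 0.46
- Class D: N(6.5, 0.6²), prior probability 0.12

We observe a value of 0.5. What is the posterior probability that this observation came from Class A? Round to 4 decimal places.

0.9814

Apply Bayes' rule: the posterior for each component is proportional to its prior times its likelihood at x.
Normal densities:
  f_A = 0.398942
  f_B = 0.0147728
  f_C = 9.4757e-05
  f_D = 1.28243e-22
Weight by the priors:
  P(Z=A)·f_A = 0.28 × 0.398942 = 0.111704
  P(Z=B)·f_B = 0.14 × 0.0147728 = 0.0020682
  P(Z=C)·f_C = 0.46 × 9.4757e-05 = 4.35882e-05
  P(Z=D)·f_D = 0.12 × 1.28243e-22 = 1.53892e-23
Marginal: 0.111704 + 0.0020682 + 4.35882e-05 + 1.53892e-23 = 0.113816
So the posterior for Class A is 0.111704 / 0.113816 ≈ 0.9814.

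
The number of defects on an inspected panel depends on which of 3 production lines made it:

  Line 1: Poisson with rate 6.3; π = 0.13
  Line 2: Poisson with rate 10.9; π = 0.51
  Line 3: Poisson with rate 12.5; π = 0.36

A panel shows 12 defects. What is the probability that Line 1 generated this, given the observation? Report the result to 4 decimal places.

0.0199

Posterior ∝ prior × likelihood, so P(k | x) ∝ P(Z=k) f_k(x); normalise over all components.
Poisson probabilities:
  L_1 = 0.0149863
  L_2 = 0.108385
  L_3 = 0.113215
Multiply by the mixture weights:
  P(Z=1)·L_1 = 0.13 × 0.0149863 = 0.00194822
  P(Z=2)·L_2 = 0.51 × 0.108385 = 0.0552766
  P(Z=3)·L_3 = 0.36 × 0.113215 = 0.0407572
Sum: 0.00194822 + 0.0552766 + 0.0407572 = 0.0979821
P(Line 1 | data) = 0.00194822 / 0.0979821 ≈ 0.0199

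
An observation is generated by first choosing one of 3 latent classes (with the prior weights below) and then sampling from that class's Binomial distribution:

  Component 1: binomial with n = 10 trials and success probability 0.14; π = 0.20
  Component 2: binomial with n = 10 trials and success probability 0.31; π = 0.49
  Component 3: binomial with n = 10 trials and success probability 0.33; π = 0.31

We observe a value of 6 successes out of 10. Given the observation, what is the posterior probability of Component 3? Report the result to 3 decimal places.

By Bayes' theorem, P(k | x) = π_k f_k(x) / Σ_j π_j f_j(x).
Component likelihoods at x = 6 successes out of 10:
  p_1 = 0.000864931
  p_2 = 0.042246
  p_3 = 0.0546515
Prior × likelihood for each component:
  π_1·p_1 = 0.20 × 0.000864931 = 0.000172986
  π_2·p_2 = 0.49 × 0.042246 = 0.0207006
  π_3·p_3 = 0.31 × 0.0546515 = 0.016942
Sum: 0.000172986 + 0.0207006 + 0.016942 = 0.0378155
Responsibility of Component 3: 0.016942 / 0.0378155 ≈ 0.448

0.448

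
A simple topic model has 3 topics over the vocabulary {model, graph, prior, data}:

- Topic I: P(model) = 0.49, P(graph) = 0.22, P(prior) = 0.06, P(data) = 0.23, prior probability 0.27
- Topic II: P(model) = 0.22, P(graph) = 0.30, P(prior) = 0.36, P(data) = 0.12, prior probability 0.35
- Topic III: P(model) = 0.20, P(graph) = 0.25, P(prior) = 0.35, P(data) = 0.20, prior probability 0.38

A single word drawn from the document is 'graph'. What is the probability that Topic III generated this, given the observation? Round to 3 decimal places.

0.366

By Bayes' theorem, P(k | x) = π_k f_k(x) / Σ_j π_j f_j(x).
Evaluate each component's likelihood at the observed value:
  L_I = 0.22
  L_II = 0.3
  L_III = 0.25
Weight by the priors:
  π_I·L_I = 0.27 × 0.22 = 0.0594
  π_II·L_II = 0.35 × 0.3 = 0.105
  π_III·L_III = 0.38 × 0.25 = 0.095
Denominator: 0.0594 + 0.105 + 0.095 = 0.2594
P(Topic III | x) ≈ 0.366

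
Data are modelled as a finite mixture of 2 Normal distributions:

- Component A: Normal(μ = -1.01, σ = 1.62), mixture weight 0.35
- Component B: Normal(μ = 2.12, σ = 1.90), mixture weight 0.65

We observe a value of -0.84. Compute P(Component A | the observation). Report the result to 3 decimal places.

0.679

Posterior ∝ prior × likelihood, so P(k | x) ∝ π_k f_k(x); normalise over all components.
Component likelihoods at x = -0.84:
  L_A = (1/(1.62·√(2π)))·exp(−(-0.84−-1.01)²/(2·1.62²)) = 0.246261·exp(-0.00551) = 0.244908
  L_B = (1/(1.90·√(2π)))·exp(−(-0.84−2.12)²/(2·1.90²)) = 0.209970·exp(-1.21352) = 0.0623925
Weight by the priors:
  π_A·L_A = 0.35 × 0.244908 = 0.085718
  π_B·L_B = 0.65 × 0.0623925 = 0.0405551
Sum: 0.085718 + 0.0405551 = 0.126273
Responsibility of Component A: 0.085718 / 0.126273 ≈ 0.679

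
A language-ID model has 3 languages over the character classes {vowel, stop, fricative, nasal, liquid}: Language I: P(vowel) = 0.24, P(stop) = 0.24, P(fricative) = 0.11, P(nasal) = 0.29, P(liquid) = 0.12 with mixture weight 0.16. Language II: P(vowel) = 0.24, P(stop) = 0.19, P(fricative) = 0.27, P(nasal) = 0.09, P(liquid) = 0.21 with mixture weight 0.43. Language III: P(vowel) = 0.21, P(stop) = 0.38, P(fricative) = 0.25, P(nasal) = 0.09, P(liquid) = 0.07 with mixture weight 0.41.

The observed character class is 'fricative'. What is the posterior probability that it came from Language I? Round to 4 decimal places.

0.0745

Posterior ∝ prior × likelihood, so P(k | x) ∝ π_k f_k(x); normalise over all components.
Evaluate each component's likelihood at the observed value:
  p_I = 0.11
  p_II = 0.27
  p_III = 0.25
Weight by the priors:
  π_I·p_I = 0.16 × 0.11 = 0.0176
  π_II·p_II = 0.43 × 0.27 = 0.1161
  π_III·p_III = 0.41 × 0.25 = 0.1025
Normaliser: 0.0176 + 0.1161 + 0.1025 = 0.2362
Responsibility of Language I: 0.0176 / 0.2362 ≈ 0.0745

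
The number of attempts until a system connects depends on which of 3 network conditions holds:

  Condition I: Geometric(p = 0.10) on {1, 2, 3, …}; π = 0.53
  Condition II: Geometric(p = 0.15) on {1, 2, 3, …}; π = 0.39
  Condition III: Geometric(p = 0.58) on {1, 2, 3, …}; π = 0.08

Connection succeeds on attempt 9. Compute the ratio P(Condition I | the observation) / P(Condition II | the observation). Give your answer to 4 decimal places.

Since P(k|x) ∝ w_k f_k(x), the posterior odds are w_i f_i(x) / (w_j f_j(x)).
Geometric probabilities:
  f_I = 0.0430467
  f_II = 0.0408736
  f_III = 0.000561594
0.0228148 / 0.0159407 ≈ 1.4312

1.4312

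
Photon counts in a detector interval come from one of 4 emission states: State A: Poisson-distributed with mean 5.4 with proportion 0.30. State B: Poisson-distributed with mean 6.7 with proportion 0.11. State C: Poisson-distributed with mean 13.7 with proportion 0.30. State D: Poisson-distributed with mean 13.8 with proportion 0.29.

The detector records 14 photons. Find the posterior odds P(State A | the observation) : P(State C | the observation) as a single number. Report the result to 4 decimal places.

The posterior odds equal the prior odds times the likelihood ratio: (π_i/π_j)·(f_i(x)/f_j(x)).
Component likelihoods at x = 14 photons:
  f_A = e^(−5.4)·5.4^14/14! = 0.000928783
  f_B = e^(−6.7)·6.7^14/14! = 0.0051864
  f_C = e^(−13.7)·13.7^14/14! = 0.105644
  f_D = e^(−13.8)·13.8^14/14! = 0.105836
Posterior odds = (π_A·f_A) / (π_C·f_C) = (0.30·0.000928783) / (0.30·0.105644) = 0.000278635 / 0.0316932 ≈ 0.0088

0.0088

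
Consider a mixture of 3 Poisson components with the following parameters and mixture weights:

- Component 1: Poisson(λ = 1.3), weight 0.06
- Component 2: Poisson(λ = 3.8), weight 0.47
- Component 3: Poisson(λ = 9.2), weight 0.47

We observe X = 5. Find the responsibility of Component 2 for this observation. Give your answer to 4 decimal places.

Posterior ∝ prior × likelihood, so P(k | x) ∝ w_k f_k(x); normalise over all components.
Poisson probabilities:
  f_1 = 0.00843243
  f_2 = 0.147713
  f_3 = 0.0554943
Prior × likelihood for each component:
  w_1·f_1 = 0.06 × 0.00843243 = 0.000505946
  w_2·f_2 = 0.47 × 0.147713 = 0.0694249
  w_3·f_3 = 0.47 × 0.0554943 = 0.0260823
Denominator: 0.000505946 + 0.0694249 + 0.0260823 = 0.0960132
P(Component 2 | x) ≈ 0.7231

0.7231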